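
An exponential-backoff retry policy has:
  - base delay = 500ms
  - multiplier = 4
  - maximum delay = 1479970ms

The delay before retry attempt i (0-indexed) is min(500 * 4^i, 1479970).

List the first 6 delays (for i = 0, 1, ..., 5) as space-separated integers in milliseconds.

Computing each delay:
  i=0: min(500*4^0, 1479970) = 500
  i=1: min(500*4^1, 1479970) = 2000
  i=2: min(500*4^2, 1479970) = 8000
  i=3: min(500*4^3, 1479970) = 32000
  i=4: min(500*4^4, 1479970) = 128000
  i=5: min(500*4^5, 1479970) = 512000

Answer: 500 2000 8000 32000 128000 512000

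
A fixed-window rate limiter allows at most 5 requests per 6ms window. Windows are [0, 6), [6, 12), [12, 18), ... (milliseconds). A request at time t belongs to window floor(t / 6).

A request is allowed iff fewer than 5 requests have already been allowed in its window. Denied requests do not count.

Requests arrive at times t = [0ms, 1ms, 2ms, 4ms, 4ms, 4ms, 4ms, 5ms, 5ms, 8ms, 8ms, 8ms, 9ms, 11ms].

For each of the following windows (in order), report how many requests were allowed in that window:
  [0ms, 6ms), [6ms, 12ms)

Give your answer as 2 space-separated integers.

Processing requests:
  req#1 t=0ms (window 0): ALLOW
  req#2 t=1ms (window 0): ALLOW
  req#3 t=2ms (window 0): ALLOW
  req#4 t=4ms (window 0): ALLOW
  req#5 t=4ms (window 0): ALLOW
  req#6 t=4ms (window 0): DENY
  req#7 t=4ms (window 0): DENY
  req#8 t=5ms (window 0): DENY
  req#9 t=5ms (window 0): DENY
  req#10 t=8ms (window 1): ALLOW
  req#11 t=8ms (window 1): ALLOW
  req#12 t=8ms (window 1): ALLOW
  req#13 t=9ms (window 1): ALLOW
  req#14 t=11ms (window 1): ALLOW

Allowed counts by window: 5 5

Answer: 5 5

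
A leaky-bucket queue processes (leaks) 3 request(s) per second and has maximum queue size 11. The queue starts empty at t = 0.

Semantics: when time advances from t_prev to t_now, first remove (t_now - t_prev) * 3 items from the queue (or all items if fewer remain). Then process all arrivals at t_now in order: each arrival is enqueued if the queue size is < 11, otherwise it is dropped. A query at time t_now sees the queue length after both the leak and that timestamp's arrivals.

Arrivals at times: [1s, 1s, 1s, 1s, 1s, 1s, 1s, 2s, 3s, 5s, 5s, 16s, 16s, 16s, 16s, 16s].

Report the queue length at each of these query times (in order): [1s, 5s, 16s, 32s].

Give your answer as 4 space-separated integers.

Answer: 7 2 5 0

Derivation:
Queue lengths at query times:
  query t=1s: backlog = 7
  query t=5s: backlog = 2
  query t=16s: backlog = 5
  query t=32s: backlog = 0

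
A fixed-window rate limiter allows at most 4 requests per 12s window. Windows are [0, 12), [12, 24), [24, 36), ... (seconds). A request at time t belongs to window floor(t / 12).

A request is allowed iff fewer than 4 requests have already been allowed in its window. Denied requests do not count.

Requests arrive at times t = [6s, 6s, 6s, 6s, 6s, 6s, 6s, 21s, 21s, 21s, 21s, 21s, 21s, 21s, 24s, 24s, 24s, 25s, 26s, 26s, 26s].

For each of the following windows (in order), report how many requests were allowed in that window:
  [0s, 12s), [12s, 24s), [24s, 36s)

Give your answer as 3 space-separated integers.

Answer: 4 4 4

Derivation:
Processing requests:
  req#1 t=6s (window 0): ALLOW
  req#2 t=6s (window 0): ALLOW
  req#3 t=6s (window 0): ALLOW
  req#4 t=6s (window 0): ALLOW
  req#5 t=6s (window 0): DENY
  req#6 t=6s (window 0): DENY
  req#7 t=6s (window 0): DENY
  req#8 t=21s (window 1): ALLOW
  req#9 t=21s (window 1): ALLOW
  req#10 t=21s (window 1): ALLOW
  req#11 t=21s (window 1): ALLOW
  req#12 t=21s (window 1): DENY
  req#13 t=21s (window 1): DENY
  req#14 t=21s (window 1): DENY
  req#15 t=24s (window 2): ALLOW
  req#16 t=24s (window 2): ALLOW
  req#17 t=24s (window 2): ALLOW
  req#18 t=25s (window 2): ALLOW
  req#19 t=26s (window 2): DENY
  req#20 t=26s (window 2): DENY
  req#21 t=26s (window 2): DENY

Allowed counts by window: 4 4 4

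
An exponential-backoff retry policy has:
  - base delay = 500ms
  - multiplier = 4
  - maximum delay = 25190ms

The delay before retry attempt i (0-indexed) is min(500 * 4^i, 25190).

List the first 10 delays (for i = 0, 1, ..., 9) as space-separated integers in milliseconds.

Answer: 500 2000 8000 25190 25190 25190 25190 25190 25190 25190

Derivation:
Computing each delay:
  i=0: min(500*4^0, 25190) = 500
  i=1: min(500*4^1, 25190) = 2000
  i=2: min(500*4^2, 25190) = 8000
  i=3: min(500*4^3, 25190) = 25190
  i=4: min(500*4^4, 25190) = 25190
  i=5: min(500*4^5, 25190) = 25190
  i=6: min(500*4^6, 25190) = 25190
  i=7: min(500*4^7, 25190) = 25190
  i=8: min(500*4^8, 25190) = 25190
  i=9: min(500*4^9, 25190) = 25190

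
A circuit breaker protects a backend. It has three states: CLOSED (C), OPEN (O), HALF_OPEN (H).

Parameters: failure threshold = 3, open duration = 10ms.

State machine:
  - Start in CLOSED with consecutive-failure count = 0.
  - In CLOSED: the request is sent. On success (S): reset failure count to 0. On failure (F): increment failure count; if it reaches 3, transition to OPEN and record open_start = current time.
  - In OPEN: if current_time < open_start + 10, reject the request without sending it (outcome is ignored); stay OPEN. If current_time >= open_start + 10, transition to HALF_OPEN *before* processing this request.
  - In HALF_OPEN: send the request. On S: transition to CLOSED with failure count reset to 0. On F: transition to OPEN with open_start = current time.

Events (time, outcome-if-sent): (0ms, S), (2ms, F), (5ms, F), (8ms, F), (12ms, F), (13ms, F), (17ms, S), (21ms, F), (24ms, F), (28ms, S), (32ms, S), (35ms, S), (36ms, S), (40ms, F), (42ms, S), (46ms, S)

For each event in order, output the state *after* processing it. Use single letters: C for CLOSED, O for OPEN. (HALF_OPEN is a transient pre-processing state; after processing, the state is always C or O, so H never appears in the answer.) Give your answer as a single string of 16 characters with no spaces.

Answer: CCCOOOOOOOCCCCCC

Derivation:
State after each event:
  event#1 t=0ms outcome=S: state=CLOSED
  event#2 t=2ms outcome=F: state=CLOSED
  event#3 t=5ms outcome=F: state=CLOSED
  event#4 t=8ms outcome=F: state=OPEN
  event#5 t=12ms outcome=F: state=OPEN
  event#6 t=13ms outcome=F: state=OPEN
  event#7 t=17ms outcome=S: state=OPEN
  event#8 t=21ms outcome=F: state=OPEN
  event#9 t=24ms outcome=F: state=OPEN
  event#10 t=28ms outcome=S: state=OPEN
  event#11 t=32ms outcome=S: state=CLOSED
  event#12 t=35ms outcome=S: state=CLOSED
  event#13 t=36ms outcome=S: state=CLOSED
  event#14 t=40ms outcome=F: state=CLOSED
  event#15 t=42ms outcome=S: state=CLOSED
  event#16 t=46ms outcome=S: state=CLOSED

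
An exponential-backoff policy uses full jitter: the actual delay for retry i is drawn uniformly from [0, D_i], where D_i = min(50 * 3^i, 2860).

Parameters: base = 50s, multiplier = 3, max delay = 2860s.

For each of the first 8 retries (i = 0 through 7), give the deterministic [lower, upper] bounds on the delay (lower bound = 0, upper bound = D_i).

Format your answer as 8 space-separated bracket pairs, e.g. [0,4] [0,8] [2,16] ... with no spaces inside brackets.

Computing bounds per retry:
  i=0: D_i=min(50*3^0,2860)=50, bounds=[0,50]
  i=1: D_i=min(50*3^1,2860)=150, bounds=[0,150]
  i=2: D_i=min(50*3^2,2860)=450, bounds=[0,450]
  i=3: D_i=min(50*3^3,2860)=1350, bounds=[0,1350]
  i=4: D_i=min(50*3^4,2860)=2860, bounds=[0,2860]
  i=5: D_i=min(50*3^5,2860)=2860, bounds=[0,2860]
  i=6: D_i=min(50*3^6,2860)=2860, bounds=[0,2860]
  i=7: D_i=min(50*3^7,2860)=2860, bounds=[0,2860]

Answer: [0,50] [0,150] [0,450] [0,1350] [0,2860] [0,2860] [0,2860] [0,2860]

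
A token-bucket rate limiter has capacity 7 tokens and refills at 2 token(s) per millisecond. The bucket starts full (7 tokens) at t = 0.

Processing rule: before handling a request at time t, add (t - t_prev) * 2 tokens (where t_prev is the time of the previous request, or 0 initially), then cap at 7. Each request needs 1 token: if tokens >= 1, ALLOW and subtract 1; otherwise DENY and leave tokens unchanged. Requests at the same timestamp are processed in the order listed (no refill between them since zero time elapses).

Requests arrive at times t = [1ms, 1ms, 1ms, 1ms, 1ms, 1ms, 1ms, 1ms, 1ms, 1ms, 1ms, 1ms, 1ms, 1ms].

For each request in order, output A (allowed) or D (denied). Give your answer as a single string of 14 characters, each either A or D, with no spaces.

Answer: AAAAAAADDDDDDD

Derivation:
Simulating step by step:
  req#1 t=1ms: ALLOW
  req#2 t=1ms: ALLOW
  req#3 t=1ms: ALLOW
  req#4 t=1ms: ALLOW
  req#5 t=1ms: ALLOW
  req#6 t=1ms: ALLOW
  req#7 t=1ms: ALLOW
  req#8 t=1ms: DENY
  req#9 t=1ms: DENY
  req#10 t=1ms: DENY
  req#11 t=1ms: DENY
  req#12 t=1ms: DENY
  req#13 t=1ms: DENY
  req#14 t=1ms: DENY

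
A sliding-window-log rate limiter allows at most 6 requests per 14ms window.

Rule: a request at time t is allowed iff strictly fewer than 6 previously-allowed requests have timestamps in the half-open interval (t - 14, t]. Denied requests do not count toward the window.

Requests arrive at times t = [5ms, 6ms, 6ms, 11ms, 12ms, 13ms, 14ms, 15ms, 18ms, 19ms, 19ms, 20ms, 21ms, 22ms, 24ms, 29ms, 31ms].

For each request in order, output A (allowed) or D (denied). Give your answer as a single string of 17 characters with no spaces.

Tracking allowed requests in the window:
  req#1 t=5ms: ALLOW
  req#2 t=6ms: ALLOW
  req#3 t=6ms: ALLOW
  req#4 t=11ms: ALLOW
  req#5 t=12ms: ALLOW
  req#6 t=13ms: ALLOW
  req#7 t=14ms: DENY
  req#8 t=15ms: DENY
  req#9 t=18ms: DENY
  req#10 t=19ms: ALLOW
  req#11 t=19ms: DENY
  req#12 t=20ms: ALLOW
  req#13 t=21ms: ALLOW
  req#14 t=22ms: DENY
  req#15 t=24ms: DENY
  req#16 t=29ms: ALLOW
  req#17 t=31ms: ALLOW

Answer: AAAAAADDDADAADDAA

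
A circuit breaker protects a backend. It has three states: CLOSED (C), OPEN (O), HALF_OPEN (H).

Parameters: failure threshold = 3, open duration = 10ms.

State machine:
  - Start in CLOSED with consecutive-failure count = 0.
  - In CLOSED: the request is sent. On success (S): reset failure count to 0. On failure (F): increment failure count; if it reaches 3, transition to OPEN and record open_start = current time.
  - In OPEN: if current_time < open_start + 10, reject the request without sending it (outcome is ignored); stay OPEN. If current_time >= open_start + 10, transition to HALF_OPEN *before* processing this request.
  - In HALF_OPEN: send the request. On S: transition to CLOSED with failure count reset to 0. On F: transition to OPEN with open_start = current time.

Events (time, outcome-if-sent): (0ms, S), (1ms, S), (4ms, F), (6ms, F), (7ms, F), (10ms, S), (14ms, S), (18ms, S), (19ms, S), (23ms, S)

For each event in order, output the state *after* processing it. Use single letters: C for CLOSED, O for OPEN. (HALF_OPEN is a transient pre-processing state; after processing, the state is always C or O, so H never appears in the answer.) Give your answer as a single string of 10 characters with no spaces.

State after each event:
  event#1 t=0ms outcome=S: state=CLOSED
  event#2 t=1ms outcome=S: state=CLOSED
  event#3 t=4ms outcome=F: state=CLOSED
  event#4 t=6ms outcome=F: state=CLOSED
  event#5 t=7ms outcome=F: state=OPEN
  event#6 t=10ms outcome=S: state=OPEN
  event#7 t=14ms outcome=S: state=OPEN
  event#8 t=18ms outcome=S: state=CLOSED
  event#9 t=19ms outcome=S: state=CLOSED
  event#10 t=23ms outcome=S: state=CLOSED

Answer: CCCCOOOCCC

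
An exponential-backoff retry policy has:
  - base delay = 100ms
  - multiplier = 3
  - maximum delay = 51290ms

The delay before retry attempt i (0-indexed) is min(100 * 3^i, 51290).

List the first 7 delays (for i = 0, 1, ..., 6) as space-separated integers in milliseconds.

Computing each delay:
  i=0: min(100*3^0, 51290) = 100
  i=1: min(100*3^1, 51290) = 300
  i=2: min(100*3^2, 51290) = 900
  i=3: min(100*3^3, 51290) = 2700
  i=4: min(100*3^4, 51290) = 8100
  i=5: min(100*3^5, 51290) = 24300
  i=6: min(100*3^6, 51290) = 51290

Answer: 100 300 900 2700 8100 24300 51290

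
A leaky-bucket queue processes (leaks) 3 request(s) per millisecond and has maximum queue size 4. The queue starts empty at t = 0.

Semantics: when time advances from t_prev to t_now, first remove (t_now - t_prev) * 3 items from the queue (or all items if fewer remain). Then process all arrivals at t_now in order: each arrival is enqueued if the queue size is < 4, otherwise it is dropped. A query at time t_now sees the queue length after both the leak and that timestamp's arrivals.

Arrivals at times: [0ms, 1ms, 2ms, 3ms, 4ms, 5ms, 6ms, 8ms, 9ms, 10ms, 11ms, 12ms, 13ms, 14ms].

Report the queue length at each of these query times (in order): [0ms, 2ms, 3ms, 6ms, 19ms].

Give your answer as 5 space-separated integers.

Queue lengths at query times:
  query t=0ms: backlog = 1
  query t=2ms: backlog = 1
  query t=3ms: backlog = 1
  query t=6ms: backlog = 1
  query t=19ms: backlog = 0

Answer: 1 1 1 1 0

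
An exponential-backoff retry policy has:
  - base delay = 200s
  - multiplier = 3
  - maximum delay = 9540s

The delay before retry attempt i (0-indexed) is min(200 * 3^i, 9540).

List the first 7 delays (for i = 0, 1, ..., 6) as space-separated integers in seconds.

Computing each delay:
  i=0: min(200*3^0, 9540) = 200
  i=1: min(200*3^1, 9540) = 600
  i=2: min(200*3^2, 9540) = 1800
  i=3: min(200*3^3, 9540) = 5400
  i=4: min(200*3^4, 9540) = 9540
  i=5: min(200*3^5, 9540) = 9540
  i=6: min(200*3^6, 9540) = 9540

Answer: 200 600 1800 5400 9540 9540 9540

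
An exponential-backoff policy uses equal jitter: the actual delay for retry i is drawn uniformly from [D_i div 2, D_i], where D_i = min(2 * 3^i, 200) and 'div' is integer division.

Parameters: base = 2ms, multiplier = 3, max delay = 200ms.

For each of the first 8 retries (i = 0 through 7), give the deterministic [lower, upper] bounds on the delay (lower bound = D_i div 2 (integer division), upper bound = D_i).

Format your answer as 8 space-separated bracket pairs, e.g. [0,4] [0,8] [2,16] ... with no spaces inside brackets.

Answer: [1,2] [3,6] [9,18] [27,54] [81,162] [100,200] [100,200] [100,200]

Derivation:
Computing bounds per retry:
  i=0: D_i=min(2*3^0,200)=2, bounds=[1,2]
  i=1: D_i=min(2*3^1,200)=6, bounds=[3,6]
  i=2: D_i=min(2*3^2,200)=18, bounds=[9,18]
  i=3: D_i=min(2*3^3,200)=54, bounds=[27,54]
  i=4: D_i=min(2*3^4,200)=162, bounds=[81,162]
  i=5: D_i=min(2*3^5,200)=200, bounds=[100,200]
  i=6: D_i=min(2*3^6,200)=200, bounds=[100,200]
  i=7: D_i=min(2*3^7,200)=200, bounds=[100,200]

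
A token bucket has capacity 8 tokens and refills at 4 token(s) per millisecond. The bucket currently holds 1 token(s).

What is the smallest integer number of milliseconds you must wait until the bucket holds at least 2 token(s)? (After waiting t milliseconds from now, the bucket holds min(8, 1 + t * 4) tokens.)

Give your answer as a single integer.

Answer: 1

Derivation:
Need 1 + t * 4 >= 2, so t >= 1/4.
Smallest integer t = ceil(1/4) = 1.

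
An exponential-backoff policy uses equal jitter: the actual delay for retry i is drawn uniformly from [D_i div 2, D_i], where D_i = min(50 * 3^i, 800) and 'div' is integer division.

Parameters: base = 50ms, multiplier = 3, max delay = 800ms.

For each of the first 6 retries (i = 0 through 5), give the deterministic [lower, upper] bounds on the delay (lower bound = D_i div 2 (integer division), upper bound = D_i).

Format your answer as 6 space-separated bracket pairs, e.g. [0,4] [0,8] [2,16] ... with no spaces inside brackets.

Computing bounds per retry:
  i=0: D_i=min(50*3^0,800)=50, bounds=[25,50]
  i=1: D_i=min(50*3^1,800)=150, bounds=[75,150]
  i=2: D_i=min(50*3^2,800)=450, bounds=[225,450]
  i=3: D_i=min(50*3^3,800)=800, bounds=[400,800]
  i=4: D_i=min(50*3^4,800)=800, bounds=[400,800]
  i=5: D_i=min(50*3^5,800)=800, bounds=[400,800]

Answer: [25,50] [75,150] [225,450] [400,800] [400,800] [400,800]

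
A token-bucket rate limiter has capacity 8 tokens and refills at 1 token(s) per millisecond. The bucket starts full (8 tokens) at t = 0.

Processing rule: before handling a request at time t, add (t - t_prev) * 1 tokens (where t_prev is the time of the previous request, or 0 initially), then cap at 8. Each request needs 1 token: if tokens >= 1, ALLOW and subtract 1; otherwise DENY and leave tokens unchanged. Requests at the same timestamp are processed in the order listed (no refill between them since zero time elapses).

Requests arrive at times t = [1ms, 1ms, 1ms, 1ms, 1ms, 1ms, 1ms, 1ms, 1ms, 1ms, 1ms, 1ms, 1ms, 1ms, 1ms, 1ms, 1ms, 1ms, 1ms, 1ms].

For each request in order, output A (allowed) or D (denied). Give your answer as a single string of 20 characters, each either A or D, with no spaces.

Answer: AAAAAAAADDDDDDDDDDDD

Derivation:
Simulating step by step:
  req#1 t=1ms: ALLOW
  req#2 t=1ms: ALLOW
  req#3 t=1ms: ALLOW
  req#4 t=1ms: ALLOW
  req#5 t=1ms: ALLOW
  req#6 t=1ms: ALLOW
  req#7 t=1ms: ALLOW
  req#8 t=1ms: ALLOW
  req#9 t=1ms: DENY
  req#10 t=1ms: DENY
  req#11 t=1ms: DENY
  req#12 t=1ms: DENY
  req#13 t=1ms: DENY
  req#14 t=1ms: DENY
  req#15 t=1ms: DENY
  req#16 t=1ms: DENY
  req#17 t=1ms: DENY
  req#18 t=1ms: DENY
  req#19 t=1ms: DENY
  req#20 t=1ms: DENY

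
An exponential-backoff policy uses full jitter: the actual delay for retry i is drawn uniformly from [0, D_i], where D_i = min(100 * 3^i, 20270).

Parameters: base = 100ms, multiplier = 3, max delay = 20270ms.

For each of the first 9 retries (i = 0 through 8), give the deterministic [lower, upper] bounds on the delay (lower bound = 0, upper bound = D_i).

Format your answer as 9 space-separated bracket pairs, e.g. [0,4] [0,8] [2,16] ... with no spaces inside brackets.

Answer: [0,100] [0,300] [0,900] [0,2700] [0,8100] [0,20270] [0,20270] [0,20270] [0,20270]

Derivation:
Computing bounds per retry:
  i=0: D_i=min(100*3^0,20270)=100, bounds=[0,100]
  i=1: D_i=min(100*3^1,20270)=300, bounds=[0,300]
  i=2: D_i=min(100*3^2,20270)=900, bounds=[0,900]
  i=3: D_i=min(100*3^3,20270)=2700, bounds=[0,2700]
  i=4: D_i=min(100*3^4,20270)=8100, bounds=[0,8100]
  i=5: D_i=min(100*3^5,20270)=20270, bounds=[0,20270]
  i=6: D_i=min(100*3^6,20270)=20270, bounds=[0,20270]
  i=7: D_i=min(100*3^7,20270)=20270, bounds=[0,20270]
  i=8: D_i=min(100*3^8,20270)=20270, bounds=[0,20270]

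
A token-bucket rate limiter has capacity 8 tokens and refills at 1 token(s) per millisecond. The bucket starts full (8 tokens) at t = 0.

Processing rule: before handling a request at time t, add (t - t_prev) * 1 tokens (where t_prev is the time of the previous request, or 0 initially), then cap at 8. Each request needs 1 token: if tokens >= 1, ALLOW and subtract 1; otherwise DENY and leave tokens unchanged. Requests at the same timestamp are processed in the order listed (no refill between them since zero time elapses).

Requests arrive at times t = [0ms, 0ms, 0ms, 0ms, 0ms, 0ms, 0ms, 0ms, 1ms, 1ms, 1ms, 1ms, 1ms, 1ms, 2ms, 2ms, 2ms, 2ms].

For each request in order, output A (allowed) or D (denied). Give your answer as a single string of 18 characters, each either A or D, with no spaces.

Simulating step by step:
  req#1 t=0ms: ALLOW
  req#2 t=0ms: ALLOW
  req#3 t=0ms: ALLOW
  req#4 t=0ms: ALLOW
  req#5 t=0ms: ALLOW
  req#6 t=0ms: ALLOW
  req#7 t=0ms: ALLOW
  req#8 t=0ms: ALLOW
  req#9 t=1ms: ALLOW
  req#10 t=1ms: DENY
  req#11 t=1ms: DENY
  req#12 t=1ms: DENY
  req#13 t=1ms: DENY
  req#14 t=1ms: DENY
  req#15 t=2ms: ALLOW
  req#16 t=2ms: DENY
  req#17 t=2ms: DENY
  req#18 t=2ms: DENY

Answer: AAAAAAAAADDDDDADDD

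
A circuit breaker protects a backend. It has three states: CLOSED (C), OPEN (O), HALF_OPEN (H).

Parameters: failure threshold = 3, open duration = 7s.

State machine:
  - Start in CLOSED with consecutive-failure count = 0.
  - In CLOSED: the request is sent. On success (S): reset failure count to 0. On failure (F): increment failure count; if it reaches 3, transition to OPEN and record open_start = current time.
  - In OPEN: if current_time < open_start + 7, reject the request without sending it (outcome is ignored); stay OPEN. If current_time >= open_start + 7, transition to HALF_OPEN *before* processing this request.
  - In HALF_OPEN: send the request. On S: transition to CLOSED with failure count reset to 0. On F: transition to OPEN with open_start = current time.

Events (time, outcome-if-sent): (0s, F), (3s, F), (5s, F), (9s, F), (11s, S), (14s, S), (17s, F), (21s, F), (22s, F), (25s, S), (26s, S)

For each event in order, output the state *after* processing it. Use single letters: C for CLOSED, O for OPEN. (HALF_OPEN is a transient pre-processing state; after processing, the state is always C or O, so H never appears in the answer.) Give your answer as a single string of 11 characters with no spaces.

Answer: CCOOOCCCOOO

Derivation:
State after each event:
  event#1 t=0s outcome=F: state=CLOSED
  event#2 t=3s outcome=F: state=CLOSED
  event#3 t=5s outcome=F: state=OPEN
  event#4 t=9s outcome=F: state=OPEN
  event#5 t=11s outcome=S: state=OPEN
  event#6 t=14s outcome=S: state=CLOSED
  event#7 t=17s outcome=F: state=CLOSED
  event#8 t=21s outcome=F: state=CLOSED
  event#9 t=22s outcome=F: state=OPEN
  event#10 t=25s outcome=S: state=OPEN
  event#11 t=26s outcome=S: state=OPEN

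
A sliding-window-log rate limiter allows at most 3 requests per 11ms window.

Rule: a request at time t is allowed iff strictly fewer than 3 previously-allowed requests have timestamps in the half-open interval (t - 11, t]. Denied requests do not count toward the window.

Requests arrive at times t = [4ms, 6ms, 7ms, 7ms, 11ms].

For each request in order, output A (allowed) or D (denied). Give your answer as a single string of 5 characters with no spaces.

Tracking allowed requests in the window:
  req#1 t=4ms: ALLOW
  req#2 t=6ms: ALLOW
  req#3 t=7ms: ALLOW
  req#4 t=7ms: DENY
  req#5 t=11ms: DENY

Answer: AAADD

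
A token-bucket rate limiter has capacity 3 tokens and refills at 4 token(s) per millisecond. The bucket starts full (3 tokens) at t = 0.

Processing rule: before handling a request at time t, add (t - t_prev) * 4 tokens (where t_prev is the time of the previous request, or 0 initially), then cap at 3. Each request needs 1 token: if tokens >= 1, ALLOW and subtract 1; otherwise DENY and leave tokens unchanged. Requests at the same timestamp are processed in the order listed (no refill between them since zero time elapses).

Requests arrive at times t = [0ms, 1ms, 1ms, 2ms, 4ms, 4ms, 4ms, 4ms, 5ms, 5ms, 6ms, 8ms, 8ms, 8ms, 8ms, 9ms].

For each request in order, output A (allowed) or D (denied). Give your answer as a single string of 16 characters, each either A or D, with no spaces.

Simulating step by step:
  req#1 t=0ms: ALLOW
  req#2 t=1ms: ALLOW
  req#3 t=1ms: ALLOW
  req#4 t=2ms: ALLOW
  req#5 t=4ms: ALLOW
  req#6 t=4ms: ALLOW
  req#7 t=4ms: ALLOW
  req#8 t=4ms: DENY
  req#9 t=5ms: ALLOW
  req#10 t=5ms: ALLOW
  req#11 t=6ms: ALLOW
  req#12 t=8ms: ALLOW
  req#13 t=8ms: ALLOW
  req#14 t=8ms: ALLOW
  req#15 t=8ms: DENY
  req#16 t=9ms: ALLOW

Answer: AAAAAAADAAAAAADA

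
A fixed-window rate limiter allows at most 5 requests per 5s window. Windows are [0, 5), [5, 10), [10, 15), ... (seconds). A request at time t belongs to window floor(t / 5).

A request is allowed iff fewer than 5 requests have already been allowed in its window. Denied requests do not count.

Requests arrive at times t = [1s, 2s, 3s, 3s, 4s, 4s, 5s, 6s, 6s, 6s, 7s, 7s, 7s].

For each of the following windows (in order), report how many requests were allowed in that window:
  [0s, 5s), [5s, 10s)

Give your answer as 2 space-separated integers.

Answer: 5 5

Derivation:
Processing requests:
  req#1 t=1s (window 0): ALLOW
  req#2 t=2s (window 0): ALLOW
  req#3 t=3s (window 0): ALLOW
  req#4 t=3s (window 0): ALLOW
  req#5 t=4s (window 0): ALLOW
  req#6 t=4s (window 0): DENY
  req#7 t=5s (window 1): ALLOW
  req#8 t=6s (window 1): ALLOW
  req#9 t=6s (window 1): ALLOW
  req#10 t=6s (window 1): ALLOW
  req#11 t=7s (window 1): ALLOW
  req#12 t=7s (window 1): DENY
  req#13 t=7s (window 1): DENY

Allowed counts by window: 5 5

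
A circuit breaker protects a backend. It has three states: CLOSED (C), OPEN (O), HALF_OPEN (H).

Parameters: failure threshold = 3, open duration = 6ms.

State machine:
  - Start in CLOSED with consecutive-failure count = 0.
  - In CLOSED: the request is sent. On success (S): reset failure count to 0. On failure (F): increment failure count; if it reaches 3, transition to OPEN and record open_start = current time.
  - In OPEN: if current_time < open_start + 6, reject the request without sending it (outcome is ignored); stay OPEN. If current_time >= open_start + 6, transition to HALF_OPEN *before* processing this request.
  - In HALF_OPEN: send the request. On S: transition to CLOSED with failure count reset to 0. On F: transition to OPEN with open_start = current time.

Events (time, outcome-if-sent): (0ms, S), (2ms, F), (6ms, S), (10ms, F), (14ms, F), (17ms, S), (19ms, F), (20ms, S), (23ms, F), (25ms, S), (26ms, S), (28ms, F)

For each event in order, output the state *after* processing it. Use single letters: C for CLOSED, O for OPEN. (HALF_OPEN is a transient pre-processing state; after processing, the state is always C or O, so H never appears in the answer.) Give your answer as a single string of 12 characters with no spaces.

State after each event:
  event#1 t=0ms outcome=S: state=CLOSED
  event#2 t=2ms outcome=F: state=CLOSED
  event#3 t=6ms outcome=S: state=CLOSED
  event#4 t=10ms outcome=F: state=CLOSED
  event#5 t=14ms outcome=F: state=CLOSED
  event#6 t=17ms outcome=S: state=CLOSED
  event#7 t=19ms outcome=F: state=CLOSED
  event#8 t=20ms outcome=S: state=CLOSED
  event#9 t=23ms outcome=F: state=CLOSED
  event#10 t=25ms outcome=S: state=CLOSED
  event#11 t=26ms outcome=S: state=CLOSED
  event#12 t=28ms outcome=F: state=CLOSED

Answer: CCCCCCCCCCCC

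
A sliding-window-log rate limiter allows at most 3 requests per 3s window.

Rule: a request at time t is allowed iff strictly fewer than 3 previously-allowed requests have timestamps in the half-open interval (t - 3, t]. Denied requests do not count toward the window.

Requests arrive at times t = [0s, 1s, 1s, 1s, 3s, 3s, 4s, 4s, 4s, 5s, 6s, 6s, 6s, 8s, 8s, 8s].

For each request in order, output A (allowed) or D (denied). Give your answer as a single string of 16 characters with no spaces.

Answer: AAADADAADDADDAAD

Derivation:
Tracking allowed requests in the window:
  req#1 t=0s: ALLOW
  req#2 t=1s: ALLOW
  req#3 t=1s: ALLOW
  req#4 t=1s: DENY
  req#5 t=3s: ALLOW
  req#6 t=3s: DENY
  req#7 t=4s: ALLOW
  req#8 t=4s: ALLOW
  req#9 t=4s: DENY
  req#10 t=5s: DENY
  req#11 t=6s: ALLOW
  req#12 t=6s: DENY
  req#13 t=6s: DENY
  req#14 t=8s: ALLOW
  req#15 t=8s: ALLOW
  req#16 t=8s: DENY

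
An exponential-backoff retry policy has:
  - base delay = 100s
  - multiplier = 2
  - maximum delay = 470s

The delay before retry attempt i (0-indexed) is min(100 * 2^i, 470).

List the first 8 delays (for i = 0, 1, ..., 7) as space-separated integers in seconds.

Answer: 100 200 400 470 470 470 470 470

Derivation:
Computing each delay:
  i=0: min(100*2^0, 470) = 100
  i=1: min(100*2^1, 470) = 200
  i=2: min(100*2^2, 470) = 400
  i=3: min(100*2^3, 470) = 470
  i=4: min(100*2^4, 470) = 470
  i=5: min(100*2^5, 470) = 470
  i=6: min(100*2^6, 470) = 470
  i=7: min(100*2^7, 470) = 470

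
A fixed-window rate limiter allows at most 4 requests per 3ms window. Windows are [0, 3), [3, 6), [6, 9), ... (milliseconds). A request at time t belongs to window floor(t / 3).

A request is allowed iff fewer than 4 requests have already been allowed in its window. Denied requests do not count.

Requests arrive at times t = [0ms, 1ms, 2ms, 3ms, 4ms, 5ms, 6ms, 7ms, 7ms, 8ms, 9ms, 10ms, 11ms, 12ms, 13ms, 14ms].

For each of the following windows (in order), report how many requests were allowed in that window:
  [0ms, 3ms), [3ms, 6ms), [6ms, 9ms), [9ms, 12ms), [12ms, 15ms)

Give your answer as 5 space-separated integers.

Processing requests:
  req#1 t=0ms (window 0): ALLOW
  req#2 t=1ms (window 0): ALLOW
  req#3 t=2ms (window 0): ALLOW
  req#4 t=3ms (window 1): ALLOW
  req#5 t=4ms (window 1): ALLOW
  req#6 t=5ms (window 1): ALLOW
  req#7 t=6ms (window 2): ALLOW
  req#8 t=7ms (window 2): ALLOW
  req#9 t=7ms (window 2): ALLOW
  req#10 t=8ms (window 2): ALLOW
  req#11 t=9ms (window 3): ALLOW
  req#12 t=10ms (window 3): ALLOW
  req#13 t=11ms (window 3): ALLOW
  req#14 t=12ms (window 4): ALLOW
  req#15 t=13ms (window 4): ALLOW
  req#16 t=14ms (window 4): ALLOW

Allowed counts by window: 3 3 4 3 3

Answer: 3 3 4 3 3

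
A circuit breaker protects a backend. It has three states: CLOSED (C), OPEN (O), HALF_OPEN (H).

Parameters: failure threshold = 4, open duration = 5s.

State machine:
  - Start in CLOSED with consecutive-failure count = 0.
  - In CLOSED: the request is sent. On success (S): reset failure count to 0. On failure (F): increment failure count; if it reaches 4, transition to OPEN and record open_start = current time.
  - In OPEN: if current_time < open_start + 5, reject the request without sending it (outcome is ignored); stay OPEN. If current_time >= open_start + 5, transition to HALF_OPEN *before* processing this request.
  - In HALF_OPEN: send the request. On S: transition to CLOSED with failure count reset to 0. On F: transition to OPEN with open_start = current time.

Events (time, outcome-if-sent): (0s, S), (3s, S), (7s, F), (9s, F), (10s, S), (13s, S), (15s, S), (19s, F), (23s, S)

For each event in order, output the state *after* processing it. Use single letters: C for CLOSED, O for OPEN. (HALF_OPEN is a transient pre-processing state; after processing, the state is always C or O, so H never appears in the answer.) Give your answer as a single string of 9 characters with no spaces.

State after each event:
  event#1 t=0s outcome=S: state=CLOSED
  event#2 t=3s outcome=S: state=CLOSED
  event#3 t=7s outcome=F: state=CLOSED
  event#4 t=9s outcome=F: state=CLOSED
  event#5 t=10s outcome=S: state=CLOSED
  event#6 t=13s outcome=S: state=CLOSED
  event#7 t=15s outcome=S: state=CLOSED
  event#8 t=19s outcome=F: state=CLOSED
  event#9 t=23s outcome=S: state=CLOSED

Answer: CCCCCCCCC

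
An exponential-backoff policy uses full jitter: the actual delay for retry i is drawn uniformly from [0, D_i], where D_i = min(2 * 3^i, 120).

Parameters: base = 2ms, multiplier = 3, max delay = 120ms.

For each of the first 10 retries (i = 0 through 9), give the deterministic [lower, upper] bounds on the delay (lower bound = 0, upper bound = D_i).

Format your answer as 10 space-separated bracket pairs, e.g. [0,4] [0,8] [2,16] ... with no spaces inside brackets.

Answer: [0,2] [0,6] [0,18] [0,54] [0,120] [0,120] [0,120] [0,120] [0,120] [0,120]

Derivation:
Computing bounds per retry:
  i=0: D_i=min(2*3^0,120)=2, bounds=[0,2]
  i=1: D_i=min(2*3^1,120)=6, bounds=[0,6]
  i=2: D_i=min(2*3^2,120)=18, bounds=[0,18]
  i=3: D_i=min(2*3^3,120)=54, bounds=[0,54]
  i=4: D_i=min(2*3^4,120)=120, bounds=[0,120]
  i=5: D_i=min(2*3^5,120)=120, bounds=[0,120]
  i=6: D_i=min(2*3^6,120)=120, bounds=[0,120]
  i=7: D_i=min(2*3^7,120)=120, bounds=[0,120]
  i=8: D_i=min(2*3^8,120)=120, bounds=[0,120]
  i=9: D_i=min(2*3^9,120)=120, bounds=[0,120]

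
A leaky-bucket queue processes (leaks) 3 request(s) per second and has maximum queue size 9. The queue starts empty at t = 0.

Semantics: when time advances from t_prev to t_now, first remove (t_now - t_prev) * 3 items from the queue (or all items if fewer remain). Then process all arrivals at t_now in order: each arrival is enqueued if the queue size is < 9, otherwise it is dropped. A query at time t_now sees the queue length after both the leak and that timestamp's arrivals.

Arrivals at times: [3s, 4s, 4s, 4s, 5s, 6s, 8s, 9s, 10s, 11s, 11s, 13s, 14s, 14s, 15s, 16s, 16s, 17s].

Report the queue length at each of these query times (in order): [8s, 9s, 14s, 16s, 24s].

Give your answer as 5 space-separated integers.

Answer: 1 1 2 2 0

Derivation:
Queue lengths at query times:
  query t=8s: backlog = 1
  query t=9s: backlog = 1
  query t=14s: backlog = 2
  query t=16s: backlog = 2
  query t=24s: backlog = 0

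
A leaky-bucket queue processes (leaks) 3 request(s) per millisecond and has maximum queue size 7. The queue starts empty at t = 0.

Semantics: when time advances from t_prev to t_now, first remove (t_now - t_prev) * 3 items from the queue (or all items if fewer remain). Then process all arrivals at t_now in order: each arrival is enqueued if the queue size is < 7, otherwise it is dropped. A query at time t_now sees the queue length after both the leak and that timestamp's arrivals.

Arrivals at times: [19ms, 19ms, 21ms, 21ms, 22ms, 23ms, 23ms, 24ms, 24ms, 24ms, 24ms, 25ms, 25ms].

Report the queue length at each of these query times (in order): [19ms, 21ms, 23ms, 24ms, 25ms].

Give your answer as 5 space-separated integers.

Queue lengths at query times:
  query t=19ms: backlog = 2
  query t=21ms: backlog = 2
  query t=23ms: backlog = 2
  query t=24ms: backlog = 4
  query t=25ms: backlog = 3

Answer: 2 2 2 4 3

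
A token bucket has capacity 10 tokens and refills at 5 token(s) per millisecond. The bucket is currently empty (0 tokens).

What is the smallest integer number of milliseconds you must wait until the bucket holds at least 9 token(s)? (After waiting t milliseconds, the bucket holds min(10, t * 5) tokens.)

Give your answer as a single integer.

Answer: 2

Derivation:
Need t * 5 >= 9, so t >= 9/5.
Smallest integer t = ceil(9/5) = 2.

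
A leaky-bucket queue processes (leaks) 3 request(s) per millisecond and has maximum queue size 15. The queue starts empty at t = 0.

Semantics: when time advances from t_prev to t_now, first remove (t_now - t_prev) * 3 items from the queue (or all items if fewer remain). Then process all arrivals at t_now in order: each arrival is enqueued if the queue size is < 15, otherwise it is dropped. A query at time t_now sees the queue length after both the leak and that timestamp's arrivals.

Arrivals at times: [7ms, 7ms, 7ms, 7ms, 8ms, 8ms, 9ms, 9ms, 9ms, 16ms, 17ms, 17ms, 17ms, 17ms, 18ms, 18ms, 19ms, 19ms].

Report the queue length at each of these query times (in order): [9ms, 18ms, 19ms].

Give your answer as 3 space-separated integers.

Queue lengths at query times:
  query t=9ms: backlog = 3
  query t=18ms: backlog = 3
  query t=19ms: backlog = 2

Answer: 3 3 2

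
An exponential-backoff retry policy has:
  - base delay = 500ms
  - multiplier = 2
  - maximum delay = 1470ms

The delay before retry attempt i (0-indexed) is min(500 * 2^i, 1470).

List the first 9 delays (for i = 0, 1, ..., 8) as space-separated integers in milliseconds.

Computing each delay:
  i=0: min(500*2^0, 1470) = 500
  i=1: min(500*2^1, 1470) = 1000
  i=2: min(500*2^2, 1470) = 1470
  i=3: min(500*2^3, 1470) = 1470
  i=4: min(500*2^4, 1470) = 1470
  i=5: min(500*2^5, 1470) = 1470
  i=6: min(500*2^6, 1470) = 1470
  i=7: min(500*2^7, 1470) = 1470
  i=8: min(500*2^8, 1470) = 1470

Answer: 500 1000 1470 1470 1470 1470 1470 1470 1470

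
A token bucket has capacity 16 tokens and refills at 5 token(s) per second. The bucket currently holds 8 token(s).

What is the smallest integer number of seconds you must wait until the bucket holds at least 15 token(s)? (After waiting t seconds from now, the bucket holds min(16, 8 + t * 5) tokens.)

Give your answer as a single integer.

Answer: 2

Derivation:
Need 8 + t * 5 >= 15, so t >= 7/5.
Smallest integer t = ceil(7/5) = 2.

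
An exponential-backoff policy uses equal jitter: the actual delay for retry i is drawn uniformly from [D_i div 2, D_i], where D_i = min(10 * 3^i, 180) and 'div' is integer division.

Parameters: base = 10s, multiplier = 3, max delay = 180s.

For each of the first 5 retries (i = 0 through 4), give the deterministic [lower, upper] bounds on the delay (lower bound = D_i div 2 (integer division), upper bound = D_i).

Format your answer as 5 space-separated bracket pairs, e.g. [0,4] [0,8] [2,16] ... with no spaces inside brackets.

Computing bounds per retry:
  i=0: D_i=min(10*3^0,180)=10, bounds=[5,10]
  i=1: D_i=min(10*3^1,180)=30, bounds=[15,30]
  i=2: D_i=min(10*3^2,180)=90, bounds=[45,90]
  i=3: D_i=min(10*3^3,180)=180, bounds=[90,180]
  i=4: D_i=min(10*3^4,180)=180, bounds=[90,180]

Answer: [5,10] [15,30] [45,90] [90,180] [90,180]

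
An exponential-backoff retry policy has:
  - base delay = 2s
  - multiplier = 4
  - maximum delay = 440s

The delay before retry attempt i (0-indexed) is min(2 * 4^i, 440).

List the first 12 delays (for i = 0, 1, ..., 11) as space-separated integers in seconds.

Computing each delay:
  i=0: min(2*4^0, 440) = 2
  i=1: min(2*4^1, 440) = 8
  i=2: min(2*4^2, 440) = 32
  i=3: min(2*4^3, 440) = 128
  i=4: min(2*4^4, 440) = 440
  i=5: min(2*4^5, 440) = 440
  i=6: min(2*4^6, 440) = 440
  i=7: min(2*4^7, 440) = 440
  i=8: min(2*4^8, 440) = 440
  i=9: min(2*4^9, 440) = 440
  i=10: min(2*4^10, 440) = 440
  i=11: min(2*4^11, 440) = 440

Answer: 2 8 32 128 440 440 440 440 440 440 440 440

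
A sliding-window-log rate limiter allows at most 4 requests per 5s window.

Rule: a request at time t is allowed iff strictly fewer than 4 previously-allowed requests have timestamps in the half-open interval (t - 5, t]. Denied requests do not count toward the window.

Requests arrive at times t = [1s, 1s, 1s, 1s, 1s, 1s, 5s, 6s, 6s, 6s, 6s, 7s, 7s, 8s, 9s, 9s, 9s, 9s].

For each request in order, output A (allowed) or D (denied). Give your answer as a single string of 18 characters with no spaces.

Answer: AAAADDDAAAADDDDDDD

Derivation:
Tracking allowed requests in the window:
  req#1 t=1s: ALLOW
  req#2 t=1s: ALLOW
  req#3 t=1s: ALLOW
  req#4 t=1s: ALLOW
  req#5 t=1s: DENY
  req#6 t=1s: DENY
  req#7 t=5s: DENY
  req#8 t=6s: ALLOW
  req#9 t=6s: ALLOW
  req#10 t=6s: ALLOW
  req#11 t=6s: ALLOW
  req#12 t=7s: DENY
  req#13 t=7s: DENY
  req#14 t=8s: DENY
  req#15 t=9s: DENY
  req#16 t=9s: DENY
  req#17 t=9s: DENY
  req#18 t=9s: DENY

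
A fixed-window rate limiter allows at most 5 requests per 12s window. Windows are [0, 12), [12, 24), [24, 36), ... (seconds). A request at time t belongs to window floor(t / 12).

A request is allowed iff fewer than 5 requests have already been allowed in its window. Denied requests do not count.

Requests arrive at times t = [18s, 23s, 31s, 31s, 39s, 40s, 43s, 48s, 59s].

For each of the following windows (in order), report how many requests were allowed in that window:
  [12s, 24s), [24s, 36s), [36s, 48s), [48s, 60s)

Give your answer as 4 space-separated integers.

Answer: 2 2 3 2

Derivation:
Processing requests:
  req#1 t=18s (window 1): ALLOW
  req#2 t=23s (window 1): ALLOW
  req#3 t=31s (window 2): ALLOW
  req#4 t=31s (window 2): ALLOW
  req#5 t=39s (window 3): ALLOW
  req#6 t=40s (window 3): ALLOW
  req#7 t=43s (window 3): ALLOW
  req#8 t=48s (window 4): ALLOW
  req#9 t=59s (window 4): ALLOW

Allowed counts by window: 2 2 3 2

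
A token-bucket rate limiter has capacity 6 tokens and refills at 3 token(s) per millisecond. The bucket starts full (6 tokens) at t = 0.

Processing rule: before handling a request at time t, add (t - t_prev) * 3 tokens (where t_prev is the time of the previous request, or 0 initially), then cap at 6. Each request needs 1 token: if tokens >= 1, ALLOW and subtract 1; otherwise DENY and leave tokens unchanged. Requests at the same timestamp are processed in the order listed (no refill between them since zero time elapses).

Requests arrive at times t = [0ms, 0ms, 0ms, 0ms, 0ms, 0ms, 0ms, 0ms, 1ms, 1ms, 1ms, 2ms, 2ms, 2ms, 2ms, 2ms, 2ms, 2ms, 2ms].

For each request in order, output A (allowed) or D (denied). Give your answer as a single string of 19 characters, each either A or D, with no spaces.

Simulating step by step:
  req#1 t=0ms: ALLOW
  req#2 t=0ms: ALLOW
  req#3 t=0ms: ALLOW
  req#4 t=0ms: ALLOW
  req#5 t=0ms: ALLOW
  req#6 t=0ms: ALLOW
  req#7 t=0ms: DENY
  req#8 t=0ms: DENY
  req#9 t=1ms: ALLOW
  req#10 t=1ms: ALLOW
  req#11 t=1ms: ALLOW
  req#12 t=2ms: ALLOW
  req#13 t=2ms: ALLOW
  req#14 t=2ms: ALLOW
  req#15 t=2ms: DENY
  req#16 t=2ms: DENY
  req#17 t=2ms: DENY
  req#18 t=2ms: DENY
  req#19 t=2ms: DENY

Answer: AAAAAADDAAAAAADDDDD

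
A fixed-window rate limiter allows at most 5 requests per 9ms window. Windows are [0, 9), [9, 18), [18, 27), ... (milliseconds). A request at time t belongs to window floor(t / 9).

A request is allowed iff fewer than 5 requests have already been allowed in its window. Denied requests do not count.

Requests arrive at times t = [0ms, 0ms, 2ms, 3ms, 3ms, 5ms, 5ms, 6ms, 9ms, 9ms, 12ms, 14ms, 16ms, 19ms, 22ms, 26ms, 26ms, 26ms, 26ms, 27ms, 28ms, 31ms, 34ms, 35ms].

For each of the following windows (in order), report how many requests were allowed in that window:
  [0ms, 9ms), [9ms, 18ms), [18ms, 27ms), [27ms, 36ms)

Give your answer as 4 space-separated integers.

Processing requests:
  req#1 t=0ms (window 0): ALLOW
  req#2 t=0ms (window 0): ALLOW
  req#3 t=2ms (window 0): ALLOW
  req#4 t=3ms (window 0): ALLOW
  req#5 t=3ms (window 0): ALLOW
  req#6 t=5ms (window 0): DENY
  req#7 t=5ms (window 0): DENY
  req#8 t=6ms (window 0): DENY
  req#9 t=9ms (window 1): ALLOW
  req#10 t=9ms (window 1): ALLOW
  req#11 t=12ms (window 1): ALLOW
  req#12 t=14ms (window 1): ALLOW
  req#13 t=16ms (window 1): ALLOW
  req#14 t=19ms (window 2): ALLOW
  req#15 t=22ms (window 2): ALLOW
  req#16 t=26ms (window 2): ALLOW
  req#17 t=26ms (window 2): ALLOW
  req#18 t=26ms (window 2): ALLOW
  req#19 t=26ms (window 2): DENY
  req#20 t=27ms (window 3): ALLOW
  req#21 t=28ms (window 3): ALLOW
  req#22 t=31ms (window 3): ALLOW
  req#23 t=34ms (window 3): ALLOW
  req#24 t=35ms (window 3): ALLOW

Allowed counts by window: 5 5 5 5

Answer: 5 5 5 5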